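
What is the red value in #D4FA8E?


Color: #D4FA8E
R = D4 = 212
G = FA = 250
B = 8E = 142
Red = 212


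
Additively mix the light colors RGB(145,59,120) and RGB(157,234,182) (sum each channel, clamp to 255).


Additive: each channel = min(255, C₁+C₂)
R: 145+157 = 302 → 255
G: 59+234 = 293 → 255
B: 120+182 = 302 → 255
= RGB(255, 255, 255)


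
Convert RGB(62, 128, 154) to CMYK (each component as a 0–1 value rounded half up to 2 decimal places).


R'=62/255≈0.2431, G'=128/255≈0.5020, B'=154/255≈0.6039
K = 1 - max(R',G',B') = 1 - 154/255 = 101/255 = 0.39607… → 0.40
(1-R'-K)/(1-K) simplifies to (max-R)/max with max = 154:
C = (154-62)/154 = 92/154 = 0.59740… → 0.60
M = (154-128)/154 = 26/154 = 0.16883… → 0.17
Y = (154-154)/154 = 0/154 = 0 → 0.00
= CMYK(0.60, 0.17, 0.00, 0.40)


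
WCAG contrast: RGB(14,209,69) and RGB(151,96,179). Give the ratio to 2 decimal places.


Linearize each sRGB channel c=v/255: c/12.92 if c ≤ 0.04045 else ((c+0.055)/1.055)^2.4
L = 0.2126×R_lin + 0.7152×G_lin + 0.0722×B_lin
Color 1 (14,209,69):
  R=14: 14/255≈0.0549 > 0.04045 → ((0.0549+0.055)/1.055)^2.4 ≈ 0.00439
  G=209: 209/255≈0.8196 > 0.04045 → ((0.8196+0.055)/1.055)^2.4 ≈ 0.63760
  B=69: 69/255≈0.2706 > 0.04045 → ((0.2706+0.055)/1.055)^2.4 ≈ 0.05951
  L1 = 0.2126×0.00439 + 0.7152×0.63760 + 0.0722×0.05951 ≈ 0.46124
Color 2 (151,96,179):
  R=151: 151/255≈0.5922 > 0.04045 → ((0.5922+0.055)/1.055)^2.4 ≈ 0.30947
  G=96: 96/255≈0.3765 > 0.04045 → ((0.3765+0.055)/1.055)^2.4 ≈ 0.11697
  B=179: 179/255≈0.7020 > 0.04045 → ((0.7020+0.055)/1.055)^2.4 ≈ 0.45079
  L2 = 0.2126×0.30947 + 0.7152×0.11697 + 0.0722×0.45079 ≈ 0.18200
Lighter = 0.46124, Darker = 0.18200
Ratio = (L_lighter + 0.05) / (L_darker + 0.05)
Ratio = (0.46124 + 0.05) / (0.18200 + 0.05) = 0.51124 / 0.23200 ≈ 2.2036
Ratio ≈ 2.20:1


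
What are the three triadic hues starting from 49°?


Triadic: equally spaced at 120° intervals
H1 = 49°
H2 = (49 + 120) mod 360 = 169°
H3 = (49 + 240) mod 360 = 289°
Triadic = 49°, 169°, 289°


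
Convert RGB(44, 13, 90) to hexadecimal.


R = 44 → 2C (hex)
G = 13 → 0D (hex)
B = 90 → 5A (hex)
Hex = #2C0D5A


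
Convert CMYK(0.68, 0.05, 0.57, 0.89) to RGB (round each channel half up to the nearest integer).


R = 255 × (1-C) × (1-K) = 255 × 0.32 × 0.11 = 8.976 → 9
G = 255 × (1-M) × (1-K) = 255 × 0.95 × 0.11 = 26.6475 → 27
B = 255 × (1-Y) × (1-K) = 255 × 0.43 × 0.11 = 12.0615 → 12
= RGB(9, 27, 12)


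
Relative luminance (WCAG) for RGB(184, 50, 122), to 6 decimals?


Linearize each channel (sRGB transfer function): c = v/255; c_lin = c/12.92 if c ≤ 0.04045, else ((c+0.055)/1.055)^2.4
  R: 184/255 ≈ 0.721569 > 0.04045 → ((0.721569+0.055)/1.055)^2.4 ≈ 0.479320
  G: 50/255 ≈ 0.196078 > 0.04045 → ((0.196078+0.055)/1.055)^2.4 ≈ 0.031896
  B: 122/255 ≈ 0.478431 > 0.04045 → ((0.478431+0.055)/1.055)^2.4 ≈ 0.194618
R_lin = 0.479320, G_lin = 0.031896, B_lin = 0.194618
L = 0.2126×R + 0.7152×G + 0.0722×B
L = 0.2126×0.479320 + 0.7152×0.031896 + 0.0722×0.194618
L ≈ 0.138767


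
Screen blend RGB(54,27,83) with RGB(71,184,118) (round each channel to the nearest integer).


Screen: C = 255 - (255-A)×(255-B)/255, rounded to nearest integer
R: 255 - (255-54)×(255-71)/255 = 255 - 36984/255 ≈ 255 - 145.035 = 109.965 → 110
G: 255 - (255-27)×(255-184)/255 = 255 - 16188/255 ≈ 255 - 63.482 = 191.518 → 192
B: 255 - (255-83)×(255-118)/255 = 255 - 23564/255 ≈ 255 - 92.408 = 162.592 → 163
= RGB(110, 192, 163)


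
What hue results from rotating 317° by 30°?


New hue = (H + rotation) mod 360
New hue = (317 + 30) mod 360
= 347 mod 360
= 347°


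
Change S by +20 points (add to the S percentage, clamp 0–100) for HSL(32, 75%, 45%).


Original S = 75%
Adjustment = +20 percentage points
New S = 75 + (20) = 95
Clamp to [0, 100] → 95
= HSL(32°, 95%, 45%)


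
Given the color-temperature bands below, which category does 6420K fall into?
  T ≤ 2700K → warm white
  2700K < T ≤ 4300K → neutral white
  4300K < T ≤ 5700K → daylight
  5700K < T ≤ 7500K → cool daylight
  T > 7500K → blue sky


Temperature: 6420K
5700K < 6420K ≤ 7500K → cool daylight
Classification: cool daylight


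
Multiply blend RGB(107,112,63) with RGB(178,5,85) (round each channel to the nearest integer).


Multiply: C = A×B/255, rounded to nearest integer
R: 107×178/255 = 19046/255 ≈ 74.690 → 75
G: 112×5/255 = 560/255 ≈ 2.196 → 2
B: 63×85/255 = 5355/255 ≈ 21.000 → 21
= RGB(75, 2, 21)


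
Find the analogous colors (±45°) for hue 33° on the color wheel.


Base hue: 33°
Left analog: (33 - 45) mod 360 = 348°
Right analog: (33 + 45) mod 360 = 78°
Analogous hues = 348° and 78°


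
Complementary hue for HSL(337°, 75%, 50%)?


Complement = opposite side of color wheel = hue + 180°
H' = (337 + 180) mod 360 = 157°
S and L unchanged.
= HSL(157°, 75%, 50%)


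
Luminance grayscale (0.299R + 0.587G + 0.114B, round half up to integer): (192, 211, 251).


Gray = 0.299×R + 0.587×G + 0.114×B
Gray = 0.299×192 + 0.587×211 + 0.114×251
Gray = 57.408 + 123.857 + 28.614
Gray = 209.879 → round half up → 210
Gray = 210


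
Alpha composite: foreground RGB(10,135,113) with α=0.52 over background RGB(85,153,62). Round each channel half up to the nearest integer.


C = α×F + (1-α)×B, with 1-α = 0.48
R: 0.52×10 + 0.48×85 = 5.20 + 40.80 = 46.00 → 46
G: 0.52×135 + 0.48×153 = 70.20 + 73.44 = 143.64 → 144
B: 0.52×113 + 0.48×62 = 58.76 + 29.76 = 88.52 → 89
= RGB(46, 144, 89)


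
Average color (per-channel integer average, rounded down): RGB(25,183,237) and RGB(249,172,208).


Midpoint: each channel = ⌊(C₁+C₂)/2⌋
R: ⌊(25+249)/2⌋ = 137
G: ⌊(183+172)/2⌋ = 177
B: ⌊(237+208)/2⌋ = 222
= RGB(137, 177, 222)


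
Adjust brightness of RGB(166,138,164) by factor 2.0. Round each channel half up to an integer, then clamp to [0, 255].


Multiply each channel by 2.0, round half up, clamp to [0, 255]
R: 166×2.0 = 332 → clamp → 255
G: 138×2.0 = 276 → clamp → 255
B: 164×2.0 = 328 → clamp → 255
= RGB(255, 255, 255)


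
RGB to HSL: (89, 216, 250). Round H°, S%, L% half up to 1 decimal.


Normalize: R'=89/255≈0.3490, G'=216/255≈0.8471, B'=250/255≈0.9804
Max=250/255, Min=89/255, Δ=Max-Min=161/255
L = (Max+Min)/2 = (250+89)/510 = 339/510 = 0.66470… → L = 66.5%
L > 0.5 → S = Δ/(2-Max-Min) = 161/(510-250-89) = 161/171 = 0.94152… → S = 94.2%
(the 1/255 factors cancel in S and H, so raw channel differences can be used)
Max is B' → H = 60 × ((R-G)/Δ + 4) = 60 × ((89-216)/161 + 4)
  -127/161 + 4 = -0.7888… + 4 = 3.2111…
  H = 60 × 3.2111… = 192.670…° → H = 192.7°
= HSL(192.7°, 94.2%, 66.5%)


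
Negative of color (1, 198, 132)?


Invert: (255-R, 255-G, 255-B)
R: 255-1 = 254
G: 255-198 = 57
B: 255-132 = 123
= RGB(254, 57, 123)


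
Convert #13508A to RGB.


13 → 19 (R)
50 → 80 (G)
8A → 138 (B)
= RGB(19, 80, 138)


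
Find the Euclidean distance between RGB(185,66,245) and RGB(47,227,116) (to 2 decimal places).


d = √[(R₁-R₂)² + (G₁-G₂)² + (B₁-B₂)²]
d = √[(185-47)² + (66-227)² + (245-116)²]
d = √[19044 + 25921 + 16641]
d = √61606
d ≈ 248.21


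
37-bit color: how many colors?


Colors = 2^bits = 2^37
= 137,438,953,472 colors


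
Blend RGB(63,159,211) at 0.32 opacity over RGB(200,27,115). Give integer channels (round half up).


C = α×F + (1-α)×B, with 1-α = 0.68
R: 0.32×63 + 0.68×200 = 20.16 + 136.00 = 156.16 → 156
G: 0.32×159 + 0.68×27 = 50.88 + 18.36 = 69.24 → 69
B: 0.32×211 + 0.68×115 = 67.52 + 78.20 = 145.72 → 146
= RGB(156, 69, 146)


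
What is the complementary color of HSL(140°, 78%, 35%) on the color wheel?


Complement = opposite side of color wheel = hue + 180°
H' = (140 + 180) mod 360 = 320°
S and L unchanged.
= HSL(320°, 78%, 35%)


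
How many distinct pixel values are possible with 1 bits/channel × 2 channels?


Total bits = 1 bits/channel × 2 channels = 2 bits
Distinct pixel values = 2^2
= 4 pixel values


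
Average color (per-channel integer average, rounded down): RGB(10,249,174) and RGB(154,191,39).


Midpoint: each channel = ⌊(C₁+C₂)/2⌋
R: ⌊(10+154)/2⌋ = 82
G: ⌊(249+191)/2⌋ = 220
B: ⌊(174+39)/2⌋ = 106
= RGB(82, 220, 106)


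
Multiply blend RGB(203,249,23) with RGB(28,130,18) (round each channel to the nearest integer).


Multiply: C = A×B/255, rounded to nearest integer
R: 203×28/255 = 5684/255 ≈ 22.290 → 22
G: 249×130/255 = 32370/255 ≈ 126.941 → 127
B: 23×18/255 = 414/255 ≈ 1.624 → 2
= RGB(22, 127, 2)


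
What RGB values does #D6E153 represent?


D6 → 214 (R)
E1 → 225 (G)
53 → 83 (B)
= RGB(214, 225, 83)


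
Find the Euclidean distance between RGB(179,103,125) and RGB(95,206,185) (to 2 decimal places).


d = √[(R₁-R₂)² + (G₁-G₂)² + (B₁-B₂)²]
d = √[(179-95)² + (103-206)² + (125-185)²]
d = √[7056 + 10609 + 3600]
d = √21265
d ≈ 145.83


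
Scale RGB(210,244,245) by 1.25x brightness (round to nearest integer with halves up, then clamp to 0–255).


Multiply each channel by 1.25, round half up, clamp to [0, 255]
R: 210×1.25 = 262.5 → round → 263 → clamp → 255
G: 244×1.25 = 305 → clamp → 255
B: 245×1.25 = 306.25 → round → 306 → clamp → 255
= RGB(255, 255, 255)


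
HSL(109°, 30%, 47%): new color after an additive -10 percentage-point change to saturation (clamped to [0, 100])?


Original S = 30%
Adjustment = -10 percentage points
New S = 30 + (-10) = 20
Clamp to [0, 100] → 20
= HSL(109°, 20%, 47%)


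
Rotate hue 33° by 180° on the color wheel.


New hue = (H + rotation) mod 360
New hue = (33 + 180) mod 360
= 213 mod 360
= 213°


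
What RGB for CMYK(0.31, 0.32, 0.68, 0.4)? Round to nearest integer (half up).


R = 255 × (1-C) × (1-K) = 255 × 0.69 × 0.60 = 105.57 → 106
G = 255 × (1-M) × (1-K) = 255 × 0.68 × 0.60 = 104.04 → 104
B = 255 × (1-Y) × (1-K) = 255 × 0.32 × 0.60 = 48.96 → 49
= RGB(106, 104, 49)


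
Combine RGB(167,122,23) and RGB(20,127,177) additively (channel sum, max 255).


Additive: each channel = min(255, C₁+C₂)
R: 167+20 = 187 → 187
G: 122+127 = 249 → 249
B: 23+177 = 200 → 200
= RGB(187, 249, 200)


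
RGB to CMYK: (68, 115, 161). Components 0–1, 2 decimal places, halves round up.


R'=68/255≈0.2667, G'=115/255≈0.4510, B'=161/255≈0.6314
K = 1 - max(R',G',B') = 1 - 161/255 = 94/255 = 0.36862… → 0.37
(1-R'-K)/(1-K) simplifies to (max-R)/max with max = 161:
C = (161-68)/161 = 93/161 = 0.57763… → 0.58
M = (161-115)/161 = 46/161 = 0.28571… → 0.29
Y = (161-161)/161 = 0/161 = 0 → 0.00
= CMYK(0.58, 0.29, 0.00, 0.37)


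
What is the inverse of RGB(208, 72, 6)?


Invert: (255-R, 255-G, 255-B)
R: 255-208 = 47
G: 255-72 = 183
B: 255-6 = 249
= RGB(47, 183, 249)


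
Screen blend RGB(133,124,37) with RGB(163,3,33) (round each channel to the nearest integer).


Screen: C = 255 - (255-A)×(255-B)/255, rounded to nearest integer
R: 255 - (255-133)×(255-163)/255 = 255 - 11224/255 ≈ 255 - 44.016 = 210.984 → 211
G: 255 - (255-124)×(255-3)/255 = 255 - 33012/255 ≈ 255 - 129.459 = 125.541 → 126
B: 255 - (255-37)×(255-33)/255 = 255 - 48396/255 ≈ 255 - 189.788 = 65.212 → 65
= RGB(211, 126, 65)


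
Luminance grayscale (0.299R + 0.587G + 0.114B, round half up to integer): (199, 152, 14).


Gray = 0.299×R + 0.587×G + 0.114×B
Gray = 0.299×199 + 0.587×152 + 0.114×14
Gray = 59.501 + 89.224 + 1.596
Gray = 150.321 → round half up → 150
Gray = 150


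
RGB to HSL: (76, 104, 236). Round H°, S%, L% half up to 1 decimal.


Normalize: R'=76/255≈0.2980, G'=104/255≈0.4078, B'=236/255≈0.9255
Max=236/255, Min=76/255, Δ=Max-Min=160/255
L = (Max+Min)/2 = (236+76)/510 = 312/510 = 0.61176… → L = 61.2%
L > 0.5 → S = Δ/(2-Max-Min) = 160/(510-236-76) = 160/198 = 0.80808… → S = 80.8%
(the 1/255 factors cancel in S and H, so raw channel differences can be used)
Max is B' → H = 60 × ((R-G)/Δ + 4) = 60 × ((76-104)/160 + 4)
  -28/160 + 4 = -0.175 + 4 = 3.825
  H = 60 × 3.825 = 229.5° → H = 229.5°
= HSL(229.5°, 80.8%, 61.2%)


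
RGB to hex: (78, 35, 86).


R = 78 → 4E (hex)
G = 35 → 23 (hex)
B = 86 → 56 (hex)
Hex = #4E2356


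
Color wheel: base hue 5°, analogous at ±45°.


Base hue: 5°
Left analog: (5 - 45) mod 360 = 320°
Right analog: (5 + 45) mod 360 = 50°
Analogous hues = 320° and 50°


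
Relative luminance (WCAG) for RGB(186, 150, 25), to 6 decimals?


Linearize each channel (sRGB transfer function): c = v/255; c_lin = c/12.92 if c ≤ 0.04045, else ((c+0.055)/1.055)^2.4
  R: 186/255 ≈ 0.729412 > 0.04045 → ((0.729412+0.055)/1.055)^2.4 ≈ 0.491021
  G: 150/255 ≈ 0.588235 > 0.04045 → ((0.588235+0.055)/1.055)^2.4 ≈ 0.304987
  B: 25/255 ≈ 0.098039 > 0.04045 → ((0.098039+0.055)/1.055)^2.4 ≈ 0.009721
R_lin = 0.491021, G_lin = 0.304987, B_lin = 0.009721
L = 0.2126×R + 0.7152×G + 0.0722×B
L = 0.2126×0.491021 + 0.7152×0.304987 + 0.0722×0.009721
L ≈ 0.323220


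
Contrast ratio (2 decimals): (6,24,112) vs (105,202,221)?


Linearize each sRGB channel c=v/255: c/12.92 if c ≤ 0.04045 else ((c+0.055)/1.055)^2.4
L = 0.2126×R_lin + 0.7152×G_lin + 0.0722×B_lin
Color 1 (6,24,112):
  R=6: 6/255≈0.0235 ≤ 0.04045 → 0.0235/12.92 ≈ 0.00182
  G=24: 24/255≈0.0941 > 0.04045 → ((0.0941+0.055)/1.055)^2.4 ≈ 0.00913
  B=112: 112/255≈0.4392 > 0.04045 → ((0.4392+0.055)/1.055)^2.4 ≈ 0.16203
  L1 = 0.2126×0.00182 + 0.7152×0.00913 + 0.0722×0.16203 ≈ 0.01862
Color 2 (105,202,221):
  R=105: 105/255≈0.4118 > 0.04045 → ((0.4118+0.055)/1.055)^2.4 ≈ 0.14126
  G=202: 202/255≈0.7922 > 0.04045 → ((0.7922+0.055)/1.055)^2.4 ≈ 0.59062
  B=221: 221/255≈0.8667 > 0.04045 → ((0.8667+0.055)/1.055)^2.4 ≈ 0.72306
  L2 = 0.2126×0.14126 + 0.7152×0.59062 + 0.0722×0.72306 ≈ 0.50465
Lighter = 0.50465, Darker = 0.01862
Ratio = (L_lighter + 0.05) / (L_darker + 0.05)
Ratio = (0.50465 + 0.05) / (0.01862 + 0.05) = 0.55465 / 0.06862 ≈ 8.0831
Ratio ≈ 8.08:1


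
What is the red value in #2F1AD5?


Color: #2F1AD5
R = 2F = 47
G = 1A = 26
B = D5 = 213
Red = 47


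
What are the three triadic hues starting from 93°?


Triadic: equally spaced at 120° intervals
H1 = 93°
H2 = (93 + 120) mod 360 = 213°
H3 = (93 + 240) mod 360 = 333°
Triadic = 93°, 213°, 333°


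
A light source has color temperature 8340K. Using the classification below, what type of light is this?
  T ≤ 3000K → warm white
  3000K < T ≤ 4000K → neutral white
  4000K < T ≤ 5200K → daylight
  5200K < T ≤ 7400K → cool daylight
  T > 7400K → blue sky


Temperature: 8340K
8340K > 7400K → blue sky
Classification: blue sky


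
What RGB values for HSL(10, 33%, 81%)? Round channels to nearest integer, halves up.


H=10°, S=0.33, L=0.81
C = (1-|2L-1|)×S = (1-|0.62|)×0.33 = 0.1254
H' = H/60 = 10/60 ≈ 0.1667; X = C×(1-|H' mod 2 - 1|) = 0.0209
m = L - C/2 = 0.81 - 0.0627 = 0.7473
Sector ⌊H'⌋ = 0 → (R',G',B') = (0.1254, 0.0209, 0.0)
RGB = ((R'+m)×255, (G'+m)×255, (B'+m)×255) = (222.5385, 195.891, 190.5615)
Round half up → RGB(223, 196, 191)


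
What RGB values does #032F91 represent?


03 → 3 (R)
2F → 47 (G)
91 → 145 (B)
= RGB(3, 47, 145)


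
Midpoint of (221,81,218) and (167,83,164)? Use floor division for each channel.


Midpoint: each channel = ⌊(C₁+C₂)/2⌋
R: ⌊(221+167)/2⌋ = 194
G: ⌊(81+83)/2⌋ = 82
B: ⌊(218+164)/2⌋ = 191
= RGB(194, 82, 191)


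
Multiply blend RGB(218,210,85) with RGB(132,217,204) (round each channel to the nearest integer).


Multiply: C = A×B/255, rounded to nearest integer
R: 218×132/255 = 28776/255 ≈ 112.847 → 113
G: 210×217/255 = 45570/255 ≈ 178.706 → 179
B: 85×204/255 = 17340/255 ≈ 68.000 → 68
= RGB(113, 179, 68)


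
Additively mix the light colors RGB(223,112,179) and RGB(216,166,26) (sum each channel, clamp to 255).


Additive: each channel = min(255, C₁+C₂)
R: 223+216 = 439 → 255
G: 112+166 = 278 → 255
B: 179+26 = 205 → 205
= RGB(255, 255, 205)


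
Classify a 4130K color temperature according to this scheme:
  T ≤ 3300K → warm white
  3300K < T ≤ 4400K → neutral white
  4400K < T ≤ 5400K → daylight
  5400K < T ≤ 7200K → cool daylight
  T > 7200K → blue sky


Temperature: 4130K
3300K < 4130K ≤ 4400K → neutral white
Classification: neutral white


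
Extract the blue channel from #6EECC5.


Color: #6EECC5
R = 6E = 110
G = EC = 236
B = C5 = 197
Blue = 197


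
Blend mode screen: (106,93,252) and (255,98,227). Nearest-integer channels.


Screen: C = 255 - (255-A)×(255-B)/255, rounded to nearest integer
R: 255 - (255-106)×(255-255)/255 = 255 - 0/255 ≈ 255 - 0.000 = 255.000 → 255
G: 255 - (255-93)×(255-98)/255 = 255 - 25434/255 ≈ 255 - 99.741 = 155.259 → 155
B: 255 - (255-252)×(255-227)/255 = 255 - 84/255 ≈ 255 - 0.329 = 254.671 → 255
= RGB(255, 155, 255)


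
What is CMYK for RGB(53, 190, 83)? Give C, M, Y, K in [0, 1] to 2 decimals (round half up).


R'=53/255≈0.2078, G'=190/255≈0.7451, B'=83/255≈0.3255
K = 1 - max(R',G',B') = 1 - 190/255 = 65/255 = 0.25490… → 0.25
(1-R'-K)/(1-K) simplifies to (max-R)/max with max = 190:
C = (190-53)/190 = 137/190 = 0.72105… → 0.72
M = (190-190)/190 = 0/190 = 0 → 0.00
Y = (190-83)/190 = 107/190 = 0.56315… → 0.56
= CMYK(0.72, 0.00, 0.56, 0.25)


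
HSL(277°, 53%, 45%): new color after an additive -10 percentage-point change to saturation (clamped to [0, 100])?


Original S = 53%
Adjustment = -10 percentage points
New S = 53 + (-10) = 43
Clamp to [0, 100] → 43
= HSL(277°, 43%, 45%)


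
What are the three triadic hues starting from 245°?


Triadic: equally spaced at 120° intervals
H1 = 245°
H2 = (245 + 120) mod 360 = 5°
H3 = (245 + 240) mod 360 = 125°
Triadic = 245°, 5°, 125°


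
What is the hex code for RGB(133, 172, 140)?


R = 133 → 85 (hex)
G = 172 → AC (hex)
B = 140 → 8C (hex)
Hex = #85AC8C


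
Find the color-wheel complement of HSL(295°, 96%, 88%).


Complement = opposite side of color wheel = hue + 180°
H' = (295 + 180) mod 360 = 115°
S and L unchanged.
= HSL(115°, 96%, 88%)


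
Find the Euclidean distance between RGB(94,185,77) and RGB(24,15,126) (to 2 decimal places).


d = √[(R₁-R₂)² + (G₁-G₂)² + (B₁-B₂)²]
d = √[(94-24)² + (185-15)² + (77-126)²]
d = √[4900 + 28900 + 2401]
d = √36201
d ≈ 190.27


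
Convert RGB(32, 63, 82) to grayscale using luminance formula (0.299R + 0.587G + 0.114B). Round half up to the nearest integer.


Gray = 0.299×R + 0.587×G + 0.114×B
Gray = 0.299×32 + 0.587×63 + 0.114×82
Gray = 9.568 + 36.981 + 9.348
Gray = 55.897 → round half up → 56
Gray = 56


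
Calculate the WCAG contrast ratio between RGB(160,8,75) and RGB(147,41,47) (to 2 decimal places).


Linearize each sRGB channel c=v/255: c/12.92 if c ≤ 0.04045 else ((c+0.055)/1.055)^2.4
L = 0.2126×R_lin + 0.7152×G_lin + 0.0722×B_lin
Color 1 (160,8,75):
  R=160: 160/255≈0.6275 > 0.04045 → ((0.6275+0.055)/1.055)^2.4 ≈ 0.35153
  G=8: 8/255≈0.0314 ≤ 0.04045 → 0.0314/12.92 ≈ 0.00243
  B=75: 75/255≈0.2941 > 0.04045 → ((0.2941+0.055)/1.055)^2.4 ≈ 0.07036
  L1 = 0.2126×0.35153 + 0.7152×0.00243 + 0.0722×0.07036 ≈ 0.08155
Color 2 (147,41,47):
  R=147: 147/255≈0.5765 > 0.04045 → ((0.5765+0.055)/1.055)^2.4 ≈ 0.29177
  G=41: 41/255≈0.1608 > 0.04045 → ((0.1608+0.055)/1.055)^2.4 ≈ 0.02217
  B=47: 47/255≈0.1843 > 0.04045 → ((0.1843+0.055)/1.055)^2.4 ≈ 0.02843
  L2 = 0.2126×0.29177 + 0.7152×0.02217 + 0.0722×0.02843 ≈ 0.07994
Lighter = 0.08155, Darker = 0.07994
Ratio = (L_lighter + 0.05) / (L_darker + 0.05)
Ratio = (0.08155 + 0.05) / (0.07994 + 0.05) = 0.13155 / 0.12994 ≈ 1.0124
Ratio ≈ 1.01:1


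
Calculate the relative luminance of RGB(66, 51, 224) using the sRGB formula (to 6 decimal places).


Linearize each channel (sRGB transfer function): c = v/255; c_lin = c/12.92 if c ≤ 0.04045, else ((c+0.055)/1.055)^2.4
  R: 66/255 ≈ 0.258824 > 0.04045 → ((0.258824+0.055)/1.055)^2.4 ≈ 0.054480
  G: 51/255 ≈ 0.200000 > 0.04045 → ((0.200000+0.055)/1.055)^2.4 ≈ 0.033105
  B: 224/255 ≈ 0.878431 > 0.04045 → ((0.878431+0.055)/1.055)^2.4 ≈ 0.745404
R_lin = 0.054480, G_lin = 0.033105, B_lin = 0.745404
L = 0.2126×R + 0.7152×G + 0.0722×B
L = 0.2126×0.054480 + 0.7152×0.033105 + 0.0722×0.745404
L ≈ 0.089077


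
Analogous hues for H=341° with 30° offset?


Base hue: 341°
Left analog: (341 - 30) mod 360 = 311°
Right analog: (341 + 30) mod 360 = 11°
Analogous hues = 311° and 11°


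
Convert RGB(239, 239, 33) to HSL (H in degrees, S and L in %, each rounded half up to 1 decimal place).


Normalize: R'=239/255≈0.9373, G'=239/255≈0.9373, B'=33/255≈0.1294
Max=239/255, Min=33/255, Δ=Max-Min=206/255
L = (Max+Min)/2 = (239+33)/510 = 272/510 = 0.53333… → L = 53.3%
L > 0.5 → S = Δ/(2-Max-Min) = 206/(510-239-33) = 206/238 = 0.86554… → S = 86.6%
(the 1/255 factors cancel in S and H, so raw channel differences can be used)
Max is R' → H = 60 × (((G-B)/Δ) mod 6) = 60 × (((239-33)/206) mod 6)
  206/206 = 1
  H = 60 × 1 = 60° → H = 60.0°
= HSL(60.0°, 86.6%, 53.3%)


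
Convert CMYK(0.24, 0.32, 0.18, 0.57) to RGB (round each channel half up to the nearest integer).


R = 255 × (1-C) × (1-K) = 255 × 0.76 × 0.43 = 83.334 → 83
G = 255 × (1-M) × (1-K) = 255 × 0.68 × 0.43 = 74.562 → 75
B = 255 × (1-Y) × (1-K) = 255 × 0.82 × 0.43 = 89.913 → 90
= RGB(83, 75, 90)


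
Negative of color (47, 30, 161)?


Invert: (255-R, 255-G, 255-B)
R: 255-47 = 208
G: 255-30 = 225
B: 255-161 = 94
= RGB(208, 225, 94)


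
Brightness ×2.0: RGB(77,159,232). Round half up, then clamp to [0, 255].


Multiply each channel by 2.0, round half up, clamp to [0, 255]
R: 77×2.0 = 154
G: 159×2.0 = 318 → clamp → 255
B: 232×2.0 = 464 → clamp → 255
= RGB(154, 255, 255)


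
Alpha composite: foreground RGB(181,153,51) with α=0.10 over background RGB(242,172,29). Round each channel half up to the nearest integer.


C = α×F + (1-α)×B, with 1-α = 0.90
R: 0.10×181 + 0.90×242 = 18.10 + 217.80 = 235.90 → 236
G: 0.10×153 + 0.90×172 = 15.30 + 154.80 = 170.10 → 170
B: 0.10×51 + 0.90×29 = 5.10 + 26.10 = 31.20 → 31
= RGB(236, 170, 31)


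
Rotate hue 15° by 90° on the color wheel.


New hue = (H + rotation) mod 360
New hue = (15 + 90) mod 360
= 105 mod 360
= 105°


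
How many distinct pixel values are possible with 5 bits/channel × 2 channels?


Total bits = 5 bits/channel × 2 channels = 10 bits
Distinct pixel values = 2^10
= 1,024 pixel values


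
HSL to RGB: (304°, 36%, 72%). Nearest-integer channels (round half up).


H=304°, S=0.36, L=0.72
C = (1-|2L-1|)×S = (1-|0.44|)×0.36 = 0.2016
H' = H/60 = 304/60 ≈ 5.0667; X = C×(1-|H' mod 2 - 1|) = 0.18816
m = L - C/2 = 0.72 - 0.1008 = 0.6192
Sector ⌊H'⌋ = 5 → (R',G',B') = (0.2016, 0.0, 0.18816)
RGB = ((R'+m)×255, (G'+m)×255, (B'+m)×255) = (209.304, 157.896, 205.8768)
Round half up → RGB(209, 158, 206)


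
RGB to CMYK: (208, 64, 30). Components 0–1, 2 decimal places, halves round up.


R'=208/255≈0.8157, G'=64/255≈0.2510, B'=30/255≈0.1176
K = 1 - max(R',G',B') = 1 - 208/255 = 47/255 = 0.18431… → 0.18
(1-R'-K)/(1-K) simplifies to (max-R)/max with max = 208:
C = (208-208)/208 = 0/208 = 0 → 0.00
M = (208-64)/208 = 144/208 = 0.69230… → 0.69
Y = (208-30)/208 = 178/208 = 0.85576… → 0.86
= CMYK(0.00, 0.69, 0.86, 0.18)


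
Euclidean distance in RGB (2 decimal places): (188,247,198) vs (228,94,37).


d = √[(R₁-R₂)² + (G₁-G₂)² + (B₁-B₂)²]
d = √[(188-228)² + (247-94)² + (198-37)²]
d = √[1600 + 23409 + 25921]
d = √50930
d ≈ 225.68


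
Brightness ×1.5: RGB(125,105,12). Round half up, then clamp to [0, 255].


Multiply each channel by 1.5, round half up, clamp to [0, 255]
R: 125×1.5 = 187.5 → round → 188
G: 105×1.5 = 157.5 → round → 158
B: 12×1.5 = 18
= RGB(188, 158, 18)


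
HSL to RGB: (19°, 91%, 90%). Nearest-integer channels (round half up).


H=19°, S=0.91, L=0.90
C = (1-|2L-1|)×S = (1-|0.80|)×0.91 = 0.182
H' = H/60 = 19/60 ≈ 0.3167; X = C×(1-|H' mod 2 - 1|) ≈ 0.0576
m = L - C/2 = 0.90 - 0.091 = 0.809
Sector ⌊H'⌋ = 0 → (R',G',B') = (0.182, ≈0.0576, 0.0)
RGB = ((R'+m)×255, (G'+m)×255, (B'+m)×255) = (252.705, 220.9915, 206.295)
Round half up → RGB(253, 221, 206)


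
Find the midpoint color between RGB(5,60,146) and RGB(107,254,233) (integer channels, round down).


Midpoint: each channel = ⌊(C₁+C₂)/2⌋
R: ⌊(5+107)/2⌋ = 56
G: ⌊(60+254)/2⌋ = 157
B: ⌊(146+233)/2⌋ = 189
= RGB(56, 157, 189)


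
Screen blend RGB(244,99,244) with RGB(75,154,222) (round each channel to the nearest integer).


Screen: C = 255 - (255-A)×(255-B)/255, rounded to nearest integer
R: 255 - (255-244)×(255-75)/255 = 255 - 1980/255 ≈ 255 - 7.765 = 247.235 → 247
G: 255 - (255-99)×(255-154)/255 = 255 - 15756/255 ≈ 255 - 61.788 = 193.212 → 193
B: 255 - (255-244)×(255-222)/255 = 255 - 363/255 ≈ 255 - 1.424 = 253.576 → 254
= RGB(247, 193, 254)


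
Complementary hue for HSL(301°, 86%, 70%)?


Complement = opposite side of color wheel = hue + 180°
H' = (301 + 180) mod 360 = 121°
S and L unchanged.
= HSL(121°, 86%, 70%)


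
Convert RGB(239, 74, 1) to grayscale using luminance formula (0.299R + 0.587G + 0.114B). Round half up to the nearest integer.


Gray = 0.299×R + 0.587×G + 0.114×B
Gray = 0.299×239 + 0.587×74 + 0.114×1
Gray = 71.461 + 43.438 + 0.114
Gray = 115.013 → round half up → 115
Gray = 115


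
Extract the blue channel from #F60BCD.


Color: #F60BCD
R = F6 = 246
G = 0B = 11
B = CD = 205
Blue = 205


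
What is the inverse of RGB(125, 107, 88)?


Invert: (255-R, 255-G, 255-B)
R: 255-125 = 130
G: 255-107 = 148
B: 255-88 = 167
= RGB(130, 148, 167)


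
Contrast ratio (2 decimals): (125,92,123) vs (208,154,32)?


Linearize each sRGB channel c=v/255: c/12.92 if c ≤ 0.04045 else ((c+0.055)/1.055)^2.4
L = 0.2126×R_lin + 0.7152×G_lin + 0.0722×B_lin
Color 1 (125,92,123):
  R=125: 125/255≈0.4902 > 0.04045 → ((0.4902+0.055)/1.055)^2.4 ≈ 0.20508
  G=92: 92/255≈0.3608 > 0.04045 → ((0.3608+0.055)/1.055)^2.4 ≈ 0.10702
  B=123: 123/255≈0.4824 > 0.04045 → ((0.4824+0.055)/1.055)^2.4 ≈ 0.19807
  L1 = 0.2126×0.20508 + 0.7152×0.10702 + 0.0722×0.19807 ≈ 0.13444
Color 2 (208,154,32):
  R=208: 208/255≈0.8157 > 0.04045 → ((0.8157+0.055)/1.055)^2.4 ≈ 0.63076
  G=154: 154/255≈0.6039 > 0.04045 → ((0.6039+0.055)/1.055)^2.4 ≈ 0.32314
  B=32: 32/255≈0.1255 > 0.04045 → ((0.1255+0.055)/1.055)^2.4 ≈ 0.01444
  L2 = 0.2126×0.63076 + 0.7152×0.32314 + 0.0722×0.01444 ≈ 0.36625
Lighter = 0.36625, Darker = 0.13444
Ratio = (L_lighter + 0.05) / (L_darker + 0.05)
Ratio = (0.36625 + 0.05) / (0.13444 + 0.05) = 0.41625 / 0.18444 ≈ 2.2568
Ratio ≈ 2.26:1


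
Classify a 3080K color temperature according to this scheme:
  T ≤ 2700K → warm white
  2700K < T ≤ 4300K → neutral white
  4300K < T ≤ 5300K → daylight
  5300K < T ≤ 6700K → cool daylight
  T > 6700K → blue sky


Temperature: 3080K
2700K < 3080K ≤ 4300K → neutral white
Classification: neutral white


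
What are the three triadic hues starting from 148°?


Triadic: equally spaced at 120° intervals
H1 = 148°
H2 = (148 + 120) mod 360 = 268°
H3 = (148 + 240) mod 360 = 28°
Triadic = 148°, 268°, 28°


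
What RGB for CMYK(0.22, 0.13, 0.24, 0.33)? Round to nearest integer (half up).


R = 255 × (1-C) × (1-K) = 255 × 0.78 × 0.67 = 133.263 → 133
G = 255 × (1-M) × (1-K) = 255 × 0.87 × 0.67 = 148.6395 → 149
B = 255 × (1-Y) × (1-K) = 255 × 0.76 × 0.67 = 129.846 → 130
= RGB(133, 149, 130)


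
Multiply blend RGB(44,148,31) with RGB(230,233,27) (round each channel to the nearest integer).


Multiply: C = A×B/255, rounded to nearest integer
R: 44×230/255 = 10120/255 ≈ 39.686 → 40
G: 148×233/255 = 34484/255 ≈ 135.231 → 135
B: 31×27/255 = 837/255 ≈ 3.282 → 3
= RGB(40, 135, 3)


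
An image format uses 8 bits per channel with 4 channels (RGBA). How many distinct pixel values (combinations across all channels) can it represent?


Total bits = 8 bits/channel × 4 channels = 32 bits
Distinct pixel values = 2^32
= 4,294,967,296 pixel values


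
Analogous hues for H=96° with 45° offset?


Base hue: 96°
Left analog: (96 - 45) mod 360 = 51°
Right analog: (96 + 45) mod 360 = 141°
Analogous hues = 51° and 141°


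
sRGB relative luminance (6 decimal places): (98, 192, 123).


Linearize each channel (sRGB transfer function): c = v/255; c_lin = c/12.92 if c ≤ 0.04045, else ((c+0.055)/1.055)^2.4
  R: 98/255 ≈ 0.384314 > 0.04045 → ((0.384314+0.055)/1.055)^2.4 ≈ 0.122139
  G: 192/255 ≈ 0.752941 > 0.04045 → ((0.752941+0.055)/1.055)^2.4 ≈ 0.527115
  B: 123/255 ≈ 0.482353 > 0.04045 → ((0.482353+0.055)/1.055)^2.4 ≈ 0.198069
R_lin = 0.122139, G_lin = 0.527115, B_lin = 0.198069
L = 0.2126×R + 0.7152×G + 0.0722×B
L = 0.2126×0.122139 + 0.7152×0.527115 + 0.0722×0.198069
L ≈ 0.417260


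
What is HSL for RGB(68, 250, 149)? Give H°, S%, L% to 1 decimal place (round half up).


Normalize: R'=68/255≈0.2667, G'=250/255≈0.9804, B'=149/255≈0.5843
Max=250/255, Min=68/255, Δ=Max-Min=182/255
L = (Max+Min)/2 = (250+68)/510 = 318/510 = 0.62352… → L = 62.4%
L > 0.5 → S = Δ/(2-Max-Min) = 182/(510-250-68) = 182/192 = 0.94791… → S = 94.8%
(the 1/255 factors cancel in S and H, so raw channel differences can be used)
Max is G' → H = 60 × ((B-R)/Δ + 2) = 60 × ((149-68)/182 + 2)
  81/182 + 2 = 0.4450… + 2 = 2.4450…
  H = 60 × 2.4450… = 146.703…° → H = 146.7°
= HSL(146.7°, 94.8%, 62.4%)


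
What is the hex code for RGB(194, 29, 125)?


R = 194 → C2 (hex)
G = 29 → 1D (hex)
B = 125 → 7D (hex)
Hex = #C21D7D


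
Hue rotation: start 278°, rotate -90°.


New hue = (H + rotation) mod 360
New hue = (278 -90) mod 360
= 188 mod 360
= 188°


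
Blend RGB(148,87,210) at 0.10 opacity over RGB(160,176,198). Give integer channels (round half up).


C = α×F + (1-α)×B, with 1-α = 0.90
R: 0.10×148 + 0.90×160 = 14.80 + 144.00 = 158.80 → 159
G: 0.10×87 + 0.90×176 = 8.70 + 158.40 = 167.10 → 167
B: 0.10×210 + 0.90×198 = 21.00 + 178.20 = 199.20 → 199
= RGB(159, 167, 199)


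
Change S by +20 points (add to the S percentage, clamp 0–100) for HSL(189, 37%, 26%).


Original S = 37%
Adjustment = +20 percentage points
New S = 37 + (20) = 57
Clamp to [0, 100] → 57
= HSL(189°, 57%, 26%)


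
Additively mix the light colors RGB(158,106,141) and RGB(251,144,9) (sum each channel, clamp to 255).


Additive: each channel = min(255, C₁+C₂)
R: 158+251 = 409 → 255
G: 106+144 = 250 → 250
B: 141+9 = 150 → 150
= RGB(255, 250, 150)


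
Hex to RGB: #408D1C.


40 → 64 (R)
8D → 141 (G)
1C → 28 (B)
= RGB(64, 141, 28)


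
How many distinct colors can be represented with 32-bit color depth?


Colors = 2^bits = 2^32
= 4,294,967,296 colors


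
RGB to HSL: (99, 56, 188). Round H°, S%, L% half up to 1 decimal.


Normalize: R'=99/255≈0.3882, G'=56/255≈0.2196, B'=188/255≈0.7373
Max=188/255, Min=56/255, Δ=Max-Min=132/255
L = (Max+Min)/2 = (188+56)/510 = 244/510 = 0.47843… → L = 47.8%
L ≤ 0.5 → S = Δ/(Max+Min) = 132/(188+56) = 132/244 = 0.54098… → S = 54.1%
(the 1/255 factors cancel in S and H, so raw channel differences can be used)
Max is B' → H = 60 × ((R-G)/Δ + 4) = 60 × ((99-56)/132 + 4)
  43/132 + 4 = 0.3257… + 4 = 4.3257…
  H = 60 × 4.3257… = 259.545…° → H = 259.5°
= HSL(259.5°, 54.1%, 47.8%)


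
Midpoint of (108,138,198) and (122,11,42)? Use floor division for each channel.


Midpoint: each channel = ⌊(C₁+C₂)/2⌋
R: ⌊(108+122)/2⌋ = 115
G: ⌊(138+11)/2⌋ = 74
B: ⌊(198+42)/2⌋ = 120
= RGB(115, 74, 120)


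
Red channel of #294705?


Color: #294705
R = 29 = 41
G = 47 = 71
B = 05 = 5
Red = 41


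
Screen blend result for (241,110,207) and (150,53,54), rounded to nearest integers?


Screen: C = 255 - (255-A)×(255-B)/255, rounded to nearest integer
R: 255 - (255-241)×(255-150)/255 = 255 - 1470/255 ≈ 255 - 5.765 = 249.235 → 249
G: 255 - (255-110)×(255-53)/255 = 255 - 29290/255 ≈ 255 - 114.863 = 140.137 → 140
B: 255 - (255-207)×(255-54)/255 = 255 - 9648/255 ≈ 255 - 37.835 = 217.165 → 217
= RGB(249, 140, 217)


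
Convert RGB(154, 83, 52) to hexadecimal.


R = 154 → 9A (hex)
G = 83 → 53 (hex)
B = 52 → 34 (hex)
Hex = #9A5334


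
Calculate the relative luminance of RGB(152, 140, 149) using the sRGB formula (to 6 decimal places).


Linearize each channel (sRGB transfer function): c = v/255; c_lin = c/12.92 if c ≤ 0.04045, else ((c+0.055)/1.055)^2.4
  R: 152/255 ≈ 0.596078 > 0.04045 → ((0.596078+0.055)/1.055)^2.4 ≈ 0.313989
  G: 140/255 ≈ 0.549020 > 0.04045 → ((0.549020+0.055)/1.055)^2.4 ≈ 0.262251
  B: 149/255 ≈ 0.584314 > 0.04045 → ((0.584314+0.055)/1.055)^2.4 ≈ 0.300544
R_lin = 0.313989, G_lin = 0.262251, B_lin = 0.300544
L = 0.2126×R + 0.7152×G + 0.0722×B
L = 0.2126×0.313989 + 0.7152×0.262251 + 0.0722×0.300544
L ≈ 0.276015


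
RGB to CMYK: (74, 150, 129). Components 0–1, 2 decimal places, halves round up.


R'=74/255≈0.2902, G'=150/255≈0.5882, B'=129/255≈0.5059
K = 1 - max(R',G',B') = 1 - 150/255 = 105/255 = 0.41176… → 0.41
(1-R'-K)/(1-K) simplifies to (max-R)/max with max = 150:
C = (150-74)/150 = 76/150 = 0.50666… → 0.51
M = (150-150)/150 = 0/150 = 0 → 0.00
Y = (150-129)/150 = 21/150 = 0.14 → 0.14
= CMYK(0.51, 0.00, 0.14, 0.41)


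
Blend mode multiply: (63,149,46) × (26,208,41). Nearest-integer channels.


Multiply: C = A×B/255, rounded to nearest integer
R: 63×26/255 = 1638/255 ≈ 6.424 → 6
G: 149×208/255 = 30992/255 ≈ 121.537 → 122
B: 46×41/255 = 1886/255 ≈ 7.396 → 7
= RGB(6, 122, 7)


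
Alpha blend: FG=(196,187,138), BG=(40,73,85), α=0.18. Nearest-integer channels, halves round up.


C = α×F + (1-α)×B, with 1-α = 0.82
R: 0.18×196 + 0.82×40 = 35.28 + 32.80 = 68.08 → 68
G: 0.18×187 + 0.82×73 = 33.66 + 59.86 = 93.52 → 94
B: 0.18×138 + 0.82×85 = 24.84 + 69.70 = 94.54 → 95
= RGB(68, 94, 95)


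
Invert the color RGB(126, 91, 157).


Invert: (255-R, 255-G, 255-B)
R: 255-126 = 129
G: 255-91 = 164
B: 255-157 = 98
= RGB(129, 164, 98)


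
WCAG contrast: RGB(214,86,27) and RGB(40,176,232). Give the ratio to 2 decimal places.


Linearize each sRGB channel c=v/255: c/12.92 if c ≤ 0.04045 else ((c+0.055)/1.055)^2.4
L = 0.2126×R_lin + 0.7152×G_lin + 0.0722×B_lin
Color 1 (214,86,27):
  R=214: 214/255≈0.8392 > 0.04045 → ((0.8392+0.055)/1.055)^2.4 ≈ 0.67244
  G=86: 86/255≈0.3373 > 0.04045 → ((0.3373+0.055)/1.055)^2.4 ≈ 0.09306
  B=27: 27/255≈0.1059 > 0.04045 → ((0.1059+0.055)/1.055)^2.4 ≈ 0.01096
  L1 = 0.2126×0.67244 + 0.7152×0.09306 + 0.0722×0.01096 ≈ 0.21031
Color 2 (40,176,232):
  R=40: 40/255≈0.1569 > 0.04045 → ((0.1569+0.055)/1.055)^2.4 ≈ 0.02122
  G=176: 176/255≈0.6902 > 0.04045 → ((0.6902+0.055)/1.055)^2.4 ≈ 0.43415
  B=232: 232/255≈0.9098 > 0.04045 → ((0.9098+0.055)/1.055)^2.4 ≈ 0.80695
  L2 = 0.2126×0.02122 + 0.7152×0.43415 + 0.0722×0.80695 ≈ 0.37328
Lighter = 0.37328, Darker = 0.21031
Ratio = (L_lighter + 0.05) / (L_darker + 0.05)
Ratio = (0.37328 + 0.05) / (0.21031 + 0.05) = 0.42328 / 0.26031 ≈ 1.6261
Ratio ≈ 1.63:1


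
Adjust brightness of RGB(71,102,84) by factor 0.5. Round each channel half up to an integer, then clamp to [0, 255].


Multiply each channel by 0.5, round half up, clamp to [0, 255]
R: 71×0.5 = 35.5 → round → 36
G: 102×0.5 = 51
B: 84×0.5 = 42
= RGB(36, 51, 42)


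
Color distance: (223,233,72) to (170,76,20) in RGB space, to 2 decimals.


d = √[(R₁-R₂)² + (G₁-G₂)² + (B₁-B₂)²]
d = √[(223-170)² + (233-76)² + (72-20)²]
d = √[2809 + 24649 + 2704]
d = √30162
d ≈ 173.67


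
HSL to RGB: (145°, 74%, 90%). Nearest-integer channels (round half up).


H=145°, S=0.74, L=0.90
C = (1-|2L-1|)×S = (1-|0.80|)×0.74 = 0.148
H' = H/60 = 145/60 ≈ 2.4167; X = C×(1-|H' mod 2 - 1|) ≈ 0.0617
m = L - C/2 = 0.90 - 0.074 = 0.826
Sector ⌊H'⌋ = 2 → (R',G',B') = (0.0, 0.148, ≈0.0617)
RGB = ((R'+m)×255, (G'+m)×255, (B'+m)×255) = (210.63, 248.37, 226.355)
Round half up → RGB(211, 248, 226)


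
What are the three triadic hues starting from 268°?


Triadic: equally spaced at 120° intervals
H1 = 268°
H2 = (268 + 120) mod 360 = 28°
H3 = (268 + 240) mod 360 = 148°
Triadic = 268°, 28°, 148°


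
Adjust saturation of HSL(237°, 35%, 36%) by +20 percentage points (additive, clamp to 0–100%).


Original S = 35%
Adjustment = +20 percentage points
New S = 35 + (20) = 55
Clamp to [0, 100] → 55
= HSL(237°, 55%, 36%)


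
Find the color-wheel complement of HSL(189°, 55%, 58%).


Complement = opposite side of color wheel = hue + 180°
H' = (189 + 180) mod 360 = 9°
S and L unchanged.
= HSL(9°, 55%, 58%)


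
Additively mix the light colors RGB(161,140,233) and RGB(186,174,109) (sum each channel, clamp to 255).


Additive: each channel = min(255, C₁+C₂)
R: 161+186 = 347 → 255
G: 140+174 = 314 → 255
B: 233+109 = 342 → 255
= RGB(255, 255, 255)


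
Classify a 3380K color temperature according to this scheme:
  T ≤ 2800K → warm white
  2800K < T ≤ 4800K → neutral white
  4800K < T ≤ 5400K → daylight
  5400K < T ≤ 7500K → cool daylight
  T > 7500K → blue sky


Temperature: 3380K
2800K < 3380K ≤ 4800K → neutral white
Classification: neutral white


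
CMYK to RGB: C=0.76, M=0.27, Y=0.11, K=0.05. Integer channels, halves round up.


R = 255 × (1-C) × (1-K) = 255 × 0.24 × 0.95 = 58.14 → 58
G = 255 × (1-M) × (1-K) = 255 × 0.73 × 0.95 = 176.8425 → 177
B = 255 × (1-Y) × (1-K) = 255 × 0.89 × 0.95 = 215.6025 → 216
= RGB(58, 177, 216)


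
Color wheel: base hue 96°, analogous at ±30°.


Base hue: 96°
Left analog: (96 - 30) mod 360 = 66°
Right analog: (96 + 30) mod 360 = 126°
Analogous hues = 66° and 126°


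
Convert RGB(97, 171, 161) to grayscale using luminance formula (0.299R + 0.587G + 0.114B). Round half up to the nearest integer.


Gray = 0.299×R + 0.587×G + 0.114×B
Gray = 0.299×97 + 0.587×171 + 0.114×161
Gray = 29.003 + 100.377 + 18.354
Gray = 147.734 → round half up → 148
Gray = 148


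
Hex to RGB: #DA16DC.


DA → 218 (R)
16 → 22 (G)
DC → 220 (B)
= RGB(218, 22, 220)


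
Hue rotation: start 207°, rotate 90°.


New hue = (H + rotation) mod 360
New hue = (207 + 90) mod 360
= 297 mod 360
= 297°


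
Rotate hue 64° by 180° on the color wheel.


New hue = (H + rotation) mod 360
New hue = (64 + 180) mod 360
= 244 mod 360
= 244°


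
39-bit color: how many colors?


Colors = 2^bits = 2^39
= 549,755,813,888 colors


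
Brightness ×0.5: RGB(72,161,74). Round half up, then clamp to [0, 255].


Multiply each channel by 0.5, round half up, clamp to [0, 255]
R: 72×0.5 = 36
G: 161×0.5 = 80.5 → round → 81
B: 74×0.5 = 37
= RGB(36, 81, 37)


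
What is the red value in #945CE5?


Color: #945CE5
R = 94 = 148
G = 5C = 92
B = E5 = 229
Red = 148


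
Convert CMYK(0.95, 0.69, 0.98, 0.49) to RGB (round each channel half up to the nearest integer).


R = 255 × (1-C) × (1-K) = 255 × 0.05 × 0.51 = 6.5025 → 7
G = 255 × (1-M) × (1-K) = 255 × 0.31 × 0.51 = 40.3155 → 40
B = 255 × (1-Y) × (1-K) = 255 × 0.02 × 0.51 = 2.601 → 3
= RGB(7, 40, 3)
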